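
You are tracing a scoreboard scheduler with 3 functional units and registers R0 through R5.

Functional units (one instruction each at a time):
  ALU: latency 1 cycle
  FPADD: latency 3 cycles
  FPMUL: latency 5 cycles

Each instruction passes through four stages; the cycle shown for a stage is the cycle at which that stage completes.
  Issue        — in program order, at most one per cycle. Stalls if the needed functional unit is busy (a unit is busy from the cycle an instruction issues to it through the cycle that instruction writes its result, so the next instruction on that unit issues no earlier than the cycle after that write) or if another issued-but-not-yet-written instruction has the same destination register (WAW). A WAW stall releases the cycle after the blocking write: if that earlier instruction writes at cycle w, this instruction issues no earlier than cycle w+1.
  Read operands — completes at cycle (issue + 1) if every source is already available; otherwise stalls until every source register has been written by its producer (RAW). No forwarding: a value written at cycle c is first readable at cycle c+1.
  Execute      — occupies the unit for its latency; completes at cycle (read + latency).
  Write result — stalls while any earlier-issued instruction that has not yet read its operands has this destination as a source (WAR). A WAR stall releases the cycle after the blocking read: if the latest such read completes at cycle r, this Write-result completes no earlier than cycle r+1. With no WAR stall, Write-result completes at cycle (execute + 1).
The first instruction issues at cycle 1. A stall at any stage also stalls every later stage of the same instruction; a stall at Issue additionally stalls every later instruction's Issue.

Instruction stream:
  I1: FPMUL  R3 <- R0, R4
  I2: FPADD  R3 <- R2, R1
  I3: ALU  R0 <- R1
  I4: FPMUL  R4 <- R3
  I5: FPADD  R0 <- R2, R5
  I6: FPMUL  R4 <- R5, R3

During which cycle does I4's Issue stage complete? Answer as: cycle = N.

cycle = 11

t=1  issue I1 (FPMUL)
t=2  I1 read-ops
t=7  I1 finished on FPMUL
t=8  I1→R3
t=9  issue I2 (FPADD)
t=10  I2 read-ops · issue I3 (ALU)
t=11  I3 read-ops · issue I4 (FPMUL)
t=12  I3 finished on ALU
t=13  I2 finished on FPADD · I3→R0
t=14  I2→R3
t=15  I4 read-ops · issue I5 (FPADD)
t=16  I5 read-ops
t=19  I5 finished on FPADD
t=20  I4 finished on FPMUL · I5→R0
t=21  I4→R4
t=22  issue I6 (FPMUL)
t=23  I6 read-ops
t=28  I6 finished on FPMUL
t=29  I6→R4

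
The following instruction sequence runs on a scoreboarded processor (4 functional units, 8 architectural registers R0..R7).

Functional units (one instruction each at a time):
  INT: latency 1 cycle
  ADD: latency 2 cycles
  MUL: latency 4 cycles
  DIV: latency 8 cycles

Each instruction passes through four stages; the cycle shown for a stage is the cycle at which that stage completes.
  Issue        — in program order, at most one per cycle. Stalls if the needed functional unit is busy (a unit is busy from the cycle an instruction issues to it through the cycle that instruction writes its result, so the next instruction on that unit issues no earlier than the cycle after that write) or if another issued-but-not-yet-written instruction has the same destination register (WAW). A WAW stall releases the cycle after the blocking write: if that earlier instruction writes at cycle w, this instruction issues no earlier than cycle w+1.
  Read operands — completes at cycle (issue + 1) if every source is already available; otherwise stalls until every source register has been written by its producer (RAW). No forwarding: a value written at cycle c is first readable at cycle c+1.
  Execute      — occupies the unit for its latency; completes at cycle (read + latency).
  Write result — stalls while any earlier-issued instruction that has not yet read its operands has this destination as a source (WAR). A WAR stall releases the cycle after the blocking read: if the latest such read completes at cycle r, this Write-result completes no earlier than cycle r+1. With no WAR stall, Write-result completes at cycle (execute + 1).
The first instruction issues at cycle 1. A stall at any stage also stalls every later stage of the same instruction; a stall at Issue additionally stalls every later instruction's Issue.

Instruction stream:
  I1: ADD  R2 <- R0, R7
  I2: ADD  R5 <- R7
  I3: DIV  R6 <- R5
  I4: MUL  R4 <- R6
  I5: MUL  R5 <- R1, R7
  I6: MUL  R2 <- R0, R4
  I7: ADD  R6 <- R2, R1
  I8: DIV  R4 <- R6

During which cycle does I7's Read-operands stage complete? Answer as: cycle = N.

t=1  I1 dispatched to ADD
t=2  I1 operands ready
t=4  I1 complete
t=5  R2←I1
t=6  I2 dispatched to ADD
t=7  I2 operands ready; I3 dispatched to DIV
t=8  I4 dispatched to MUL
t=9  I2 complete
t=10  R5←I2
t=11  I3 operands ready
t=19  I3 complete
t=20  R6←I3
t=21  I4 operands ready
t=25  I4 complete
t=26  R4←I4
t=27  I5 dispatched to MUL
t=28  I5 operands ready
t=32  I5 complete
t=33  R5←I5
t=34  I6 dispatched to MUL
t=35  I6 operands ready; I7 dispatched to ADD
t=36  I8 dispatched to DIV
t=39  I6 complete
t=40  R2←I6
t=41  I7 operands ready
t=43  I7 complete
t=44  R6←I7
t=45  I8 operands ready
t=53  I8 complete
t=54  R4←I8

cycle = 41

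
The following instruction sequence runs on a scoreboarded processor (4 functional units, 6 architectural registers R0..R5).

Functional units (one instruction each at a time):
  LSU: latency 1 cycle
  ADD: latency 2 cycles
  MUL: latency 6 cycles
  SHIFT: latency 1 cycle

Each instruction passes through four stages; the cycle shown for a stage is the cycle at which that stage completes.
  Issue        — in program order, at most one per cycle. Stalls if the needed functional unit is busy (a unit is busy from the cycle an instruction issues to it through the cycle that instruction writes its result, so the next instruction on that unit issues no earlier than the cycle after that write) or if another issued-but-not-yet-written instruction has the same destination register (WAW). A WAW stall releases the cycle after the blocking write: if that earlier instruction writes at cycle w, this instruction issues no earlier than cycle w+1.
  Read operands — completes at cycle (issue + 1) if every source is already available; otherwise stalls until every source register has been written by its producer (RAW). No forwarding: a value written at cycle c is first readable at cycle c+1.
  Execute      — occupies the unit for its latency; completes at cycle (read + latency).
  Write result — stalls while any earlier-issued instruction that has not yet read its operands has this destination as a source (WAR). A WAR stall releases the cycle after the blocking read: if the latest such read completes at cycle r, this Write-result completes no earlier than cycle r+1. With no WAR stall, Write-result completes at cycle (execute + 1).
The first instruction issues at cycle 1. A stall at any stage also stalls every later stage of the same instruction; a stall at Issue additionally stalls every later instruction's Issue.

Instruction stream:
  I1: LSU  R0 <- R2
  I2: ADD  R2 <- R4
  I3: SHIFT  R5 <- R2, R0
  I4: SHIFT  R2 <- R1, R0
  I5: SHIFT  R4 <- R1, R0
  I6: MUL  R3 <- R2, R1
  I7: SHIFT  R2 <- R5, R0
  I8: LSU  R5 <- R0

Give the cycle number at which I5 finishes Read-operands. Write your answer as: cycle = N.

I1  is:1  ro:2  ex:3  wr:4
I2  is:2  ro:3  ex:5  wr:6
I3  is:3  ro:7  ex:8  wr:9  — RAW R2: wait I2 write@6
I4  is:10  ro:11  ex:12  wr:13  — struct: SHIFT busy until I3 writes@9
I5  is:14  ro:15  ex:16  wr:17  — struct: SHIFT busy until I4 writes@13
I6  is:15  ro:16  ex:22  wr:23
I7  is:18  ro:19  ex:20  wr:21  — struct: SHIFT busy until I5 writes@17
I8  is:19  ro:20  ex:21  wr:22

cycle = 15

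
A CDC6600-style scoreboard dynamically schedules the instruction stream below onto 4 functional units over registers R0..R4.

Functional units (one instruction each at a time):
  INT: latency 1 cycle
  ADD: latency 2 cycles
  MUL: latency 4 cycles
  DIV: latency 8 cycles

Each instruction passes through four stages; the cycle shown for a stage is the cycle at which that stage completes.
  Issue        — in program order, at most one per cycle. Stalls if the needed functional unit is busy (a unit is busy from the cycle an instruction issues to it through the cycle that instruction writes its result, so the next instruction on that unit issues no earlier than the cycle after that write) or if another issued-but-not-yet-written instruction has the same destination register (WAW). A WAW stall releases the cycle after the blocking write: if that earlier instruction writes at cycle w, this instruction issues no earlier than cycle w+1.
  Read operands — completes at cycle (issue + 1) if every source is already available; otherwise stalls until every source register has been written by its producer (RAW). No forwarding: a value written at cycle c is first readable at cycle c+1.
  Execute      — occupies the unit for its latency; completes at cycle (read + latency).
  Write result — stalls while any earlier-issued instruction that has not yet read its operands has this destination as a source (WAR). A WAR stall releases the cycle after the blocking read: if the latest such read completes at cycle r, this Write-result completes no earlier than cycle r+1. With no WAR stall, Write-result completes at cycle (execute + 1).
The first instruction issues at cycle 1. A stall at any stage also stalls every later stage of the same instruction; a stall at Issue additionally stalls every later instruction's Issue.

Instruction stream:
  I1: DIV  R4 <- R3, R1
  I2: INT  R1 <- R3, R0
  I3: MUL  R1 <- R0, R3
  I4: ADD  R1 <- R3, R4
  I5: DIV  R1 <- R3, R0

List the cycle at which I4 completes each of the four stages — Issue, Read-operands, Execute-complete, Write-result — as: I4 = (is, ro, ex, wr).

c1: I1 issues→DIV
c2: I1 reads, I2 issues→INT
c3: I2 reads
c4: I2 exec-done
c5: I2 writes R1
c6: I3 issues→MUL
c7: I3 reads
c10: I1 exec-done
c11: I1 writes R4, I3 exec-done
c12: I3 writes R1
c13: I4 issues→ADD
c14: I4 reads
c16: I4 exec-done
c17: I4 writes R1
c18: I5 issues→DIV
c19: I5 reads
c27: I5 exec-done
c28: I5 writes R1

I4 = (13, 14, 16, 17)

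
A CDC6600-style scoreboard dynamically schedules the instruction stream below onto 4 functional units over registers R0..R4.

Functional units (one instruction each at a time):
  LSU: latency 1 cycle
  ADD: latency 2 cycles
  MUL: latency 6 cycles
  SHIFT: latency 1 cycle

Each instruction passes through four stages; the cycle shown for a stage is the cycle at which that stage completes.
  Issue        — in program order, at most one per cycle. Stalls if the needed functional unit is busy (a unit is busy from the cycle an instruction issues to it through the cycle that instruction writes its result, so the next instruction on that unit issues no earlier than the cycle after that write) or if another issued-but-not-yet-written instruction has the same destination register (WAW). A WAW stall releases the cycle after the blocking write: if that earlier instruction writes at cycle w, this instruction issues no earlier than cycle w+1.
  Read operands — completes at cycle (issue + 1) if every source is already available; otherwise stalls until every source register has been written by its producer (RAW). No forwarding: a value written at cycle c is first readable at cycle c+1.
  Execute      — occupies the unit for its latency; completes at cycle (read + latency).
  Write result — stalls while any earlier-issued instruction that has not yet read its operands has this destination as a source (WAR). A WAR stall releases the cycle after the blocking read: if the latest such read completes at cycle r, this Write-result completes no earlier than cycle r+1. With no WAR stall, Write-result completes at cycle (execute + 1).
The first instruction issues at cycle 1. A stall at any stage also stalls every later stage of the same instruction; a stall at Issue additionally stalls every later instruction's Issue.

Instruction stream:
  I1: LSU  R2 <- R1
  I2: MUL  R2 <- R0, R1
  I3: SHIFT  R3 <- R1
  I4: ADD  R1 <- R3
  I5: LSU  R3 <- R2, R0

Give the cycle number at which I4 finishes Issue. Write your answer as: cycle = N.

  I1 | 1 | 2 | 3 | 4
  I2 | 5 | 6 | 12 | 13   WAW R2: wait I1 write@4
  I3 | 6 | 7 | 8 | 9
  I4 | 7 | 10 | 12 | 13   RAW R3: wait I3 write@9
  I5 | 10 | 14 | 15 | 16   WAW R3: wait I3 write@9 · RAW R2: wait I2 write@13

cycle = 7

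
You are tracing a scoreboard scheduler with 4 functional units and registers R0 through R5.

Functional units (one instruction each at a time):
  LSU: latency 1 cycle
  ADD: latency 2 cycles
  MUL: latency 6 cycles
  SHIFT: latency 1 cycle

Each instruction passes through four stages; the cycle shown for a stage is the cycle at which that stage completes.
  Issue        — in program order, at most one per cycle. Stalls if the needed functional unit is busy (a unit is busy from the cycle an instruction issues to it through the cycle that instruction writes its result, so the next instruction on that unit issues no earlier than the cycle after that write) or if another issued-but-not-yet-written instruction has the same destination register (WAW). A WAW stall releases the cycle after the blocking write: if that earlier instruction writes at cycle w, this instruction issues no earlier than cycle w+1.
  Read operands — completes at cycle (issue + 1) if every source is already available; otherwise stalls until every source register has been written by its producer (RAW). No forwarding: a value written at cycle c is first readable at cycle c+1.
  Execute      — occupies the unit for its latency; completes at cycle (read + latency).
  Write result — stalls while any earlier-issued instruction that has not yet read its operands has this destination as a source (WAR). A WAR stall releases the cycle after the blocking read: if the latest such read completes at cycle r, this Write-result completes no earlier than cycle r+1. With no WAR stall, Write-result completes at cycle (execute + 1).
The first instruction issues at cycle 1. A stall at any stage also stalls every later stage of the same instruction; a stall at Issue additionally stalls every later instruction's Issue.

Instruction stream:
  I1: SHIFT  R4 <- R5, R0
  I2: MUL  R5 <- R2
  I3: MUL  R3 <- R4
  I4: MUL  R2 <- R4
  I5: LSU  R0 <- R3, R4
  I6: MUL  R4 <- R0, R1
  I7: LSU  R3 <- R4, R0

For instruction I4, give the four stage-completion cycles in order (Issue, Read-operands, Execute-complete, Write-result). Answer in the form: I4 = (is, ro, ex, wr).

[1] issue I1 (SHIFT)
[2] I1 read-ops | issue I2 (MUL)
[3] I1 finished on SHIFT | I2 read-ops
[4] I1→R4
[9] I2 finished on MUL
[10] I2→R5
[11] issue I3 (MUL)
[12] I3 read-ops
[18] I3 finished on MUL
[19] I3→R3
[20] issue I4 (MUL)
[21] I4 read-ops | issue I5 (LSU)
[22] I5 read-ops
[23] I5 finished on LSU
[24] I5→R0
[27] I4 finished on MUL
[28] I4→R2
[29] issue I6 (MUL)
[30] I6 read-ops | issue I7 (LSU)
[36] I6 finished on MUL
[37] I6→R4
[38] I7 read-ops
[39] I7 finished on LSU
[40] I7→R3

I4 = (20, 21, 27, 28)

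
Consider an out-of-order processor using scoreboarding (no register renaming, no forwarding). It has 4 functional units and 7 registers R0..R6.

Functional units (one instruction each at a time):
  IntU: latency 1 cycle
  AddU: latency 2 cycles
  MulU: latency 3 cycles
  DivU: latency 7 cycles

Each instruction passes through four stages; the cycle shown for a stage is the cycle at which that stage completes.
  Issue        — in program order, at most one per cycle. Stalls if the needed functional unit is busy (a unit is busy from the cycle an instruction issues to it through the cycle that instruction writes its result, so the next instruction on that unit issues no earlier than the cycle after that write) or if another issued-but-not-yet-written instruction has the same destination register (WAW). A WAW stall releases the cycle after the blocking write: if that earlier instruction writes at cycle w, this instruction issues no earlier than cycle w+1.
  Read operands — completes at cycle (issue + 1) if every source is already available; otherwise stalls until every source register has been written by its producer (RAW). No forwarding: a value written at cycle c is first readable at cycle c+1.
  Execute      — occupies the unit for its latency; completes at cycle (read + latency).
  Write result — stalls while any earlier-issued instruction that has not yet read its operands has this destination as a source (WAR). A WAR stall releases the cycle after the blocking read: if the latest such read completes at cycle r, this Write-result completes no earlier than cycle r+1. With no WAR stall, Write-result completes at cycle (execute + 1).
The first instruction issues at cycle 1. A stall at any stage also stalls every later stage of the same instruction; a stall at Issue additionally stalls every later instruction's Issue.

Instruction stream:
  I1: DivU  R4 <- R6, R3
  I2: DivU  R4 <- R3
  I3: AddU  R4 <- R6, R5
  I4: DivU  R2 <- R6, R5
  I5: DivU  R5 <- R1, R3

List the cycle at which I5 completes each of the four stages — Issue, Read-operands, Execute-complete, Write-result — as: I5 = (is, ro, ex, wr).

I1: IS=1 RO=2 EX=9 WR=10
I2: IS=11 RO=12 EX=19 WR=20  [struct: DivU busy until I1 writes@10]
I3: IS=21 RO=22 EX=24 WR=25  [WAW R4: wait I2 write@20]
I4: IS=22 RO=23 EX=30 WR=31
I5: IS=32 RO=33 EX=40 WR=41  [struct: DivU busy until I4 writes@31]

I5 = (32, 33, 40, 41)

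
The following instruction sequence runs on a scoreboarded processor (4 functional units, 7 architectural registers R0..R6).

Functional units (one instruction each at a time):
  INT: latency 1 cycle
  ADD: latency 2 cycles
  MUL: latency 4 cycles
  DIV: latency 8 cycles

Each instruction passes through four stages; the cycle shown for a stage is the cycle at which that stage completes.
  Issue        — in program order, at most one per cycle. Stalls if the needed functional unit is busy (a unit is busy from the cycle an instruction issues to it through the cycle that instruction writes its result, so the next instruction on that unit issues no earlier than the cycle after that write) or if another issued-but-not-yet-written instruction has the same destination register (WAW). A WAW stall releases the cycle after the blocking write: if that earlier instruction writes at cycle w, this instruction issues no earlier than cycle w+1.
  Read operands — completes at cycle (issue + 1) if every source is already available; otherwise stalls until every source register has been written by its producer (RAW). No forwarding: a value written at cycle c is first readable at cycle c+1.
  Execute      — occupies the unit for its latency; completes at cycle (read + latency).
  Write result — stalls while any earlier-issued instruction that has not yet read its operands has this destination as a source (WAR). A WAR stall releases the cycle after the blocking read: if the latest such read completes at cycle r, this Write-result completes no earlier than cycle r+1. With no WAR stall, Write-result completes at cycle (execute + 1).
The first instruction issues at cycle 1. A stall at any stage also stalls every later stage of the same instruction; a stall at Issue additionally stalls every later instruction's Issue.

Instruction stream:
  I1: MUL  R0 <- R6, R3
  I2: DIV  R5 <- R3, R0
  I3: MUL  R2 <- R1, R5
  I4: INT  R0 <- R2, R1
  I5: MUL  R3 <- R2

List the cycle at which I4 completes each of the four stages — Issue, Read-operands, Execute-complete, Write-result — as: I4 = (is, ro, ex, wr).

[1] issue I1 (MUL)
[2] I1 read-ops · issue I2 (DIV)
[6] I1 finished on MUL
[7] I1→R0
[8] I2 read-ops · issue I3 (MUL)
[9] issue I4 (INT)
[16] I2 finished on DIV
[17] I2→R5
[18] I3 read-ops
[22] I3 finished on MUL
[23] I3→R2
[24] I4 read-ops · issue I5 (MUL)
[25] I4 finished on INT · I5 read-ops
[26] I4→R0
[29] I5 finished on MUL
[30] I5→R3

I4 = (9, 24, 25, 26)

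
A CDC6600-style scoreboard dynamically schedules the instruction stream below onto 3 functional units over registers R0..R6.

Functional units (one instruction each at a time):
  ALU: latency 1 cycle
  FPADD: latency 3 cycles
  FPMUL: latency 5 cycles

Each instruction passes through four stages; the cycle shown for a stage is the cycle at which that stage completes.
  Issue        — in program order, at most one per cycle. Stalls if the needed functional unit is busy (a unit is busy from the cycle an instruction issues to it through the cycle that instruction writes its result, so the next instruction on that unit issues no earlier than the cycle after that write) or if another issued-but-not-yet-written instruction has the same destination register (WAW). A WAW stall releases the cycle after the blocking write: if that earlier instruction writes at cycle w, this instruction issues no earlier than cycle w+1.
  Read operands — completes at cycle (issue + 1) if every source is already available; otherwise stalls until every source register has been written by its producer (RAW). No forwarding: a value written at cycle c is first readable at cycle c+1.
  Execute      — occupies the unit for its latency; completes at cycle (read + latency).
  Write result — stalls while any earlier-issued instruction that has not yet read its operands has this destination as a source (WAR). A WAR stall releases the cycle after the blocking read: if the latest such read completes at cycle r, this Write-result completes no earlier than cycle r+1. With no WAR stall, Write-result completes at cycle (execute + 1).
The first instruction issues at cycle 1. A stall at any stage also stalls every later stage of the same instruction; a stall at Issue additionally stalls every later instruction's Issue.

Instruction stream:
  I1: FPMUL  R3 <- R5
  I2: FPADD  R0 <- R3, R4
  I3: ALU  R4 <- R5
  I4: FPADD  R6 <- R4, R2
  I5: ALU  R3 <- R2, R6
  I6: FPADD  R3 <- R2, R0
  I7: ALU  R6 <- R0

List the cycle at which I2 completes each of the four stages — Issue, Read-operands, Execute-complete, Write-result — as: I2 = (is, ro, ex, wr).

I2 = (2, 9, 12, 13)

I1: IS=1 RO=2 EX=7 WR=8
I2: IS=2 RO=9 EX=12 WR=13  [RAW R3: wait I1 write@8]
I3: IS=3 RO=4 EX=5 WR=10  [WAR R4: wait I2 read@9]
I4: IS=14 RO=15 EX=18 WR=19  [struct: FPADD busy until I2 writes@13]
I5: IS=15 RO=20 EX=21 WR=22  [RAW R6: wait I4 write@19]
I6: IS=23 RO=24 EX=27 WR=28  [WAW R3: wait I5 write@22]
I7: IS=24 RO=25 EX=26 WR=27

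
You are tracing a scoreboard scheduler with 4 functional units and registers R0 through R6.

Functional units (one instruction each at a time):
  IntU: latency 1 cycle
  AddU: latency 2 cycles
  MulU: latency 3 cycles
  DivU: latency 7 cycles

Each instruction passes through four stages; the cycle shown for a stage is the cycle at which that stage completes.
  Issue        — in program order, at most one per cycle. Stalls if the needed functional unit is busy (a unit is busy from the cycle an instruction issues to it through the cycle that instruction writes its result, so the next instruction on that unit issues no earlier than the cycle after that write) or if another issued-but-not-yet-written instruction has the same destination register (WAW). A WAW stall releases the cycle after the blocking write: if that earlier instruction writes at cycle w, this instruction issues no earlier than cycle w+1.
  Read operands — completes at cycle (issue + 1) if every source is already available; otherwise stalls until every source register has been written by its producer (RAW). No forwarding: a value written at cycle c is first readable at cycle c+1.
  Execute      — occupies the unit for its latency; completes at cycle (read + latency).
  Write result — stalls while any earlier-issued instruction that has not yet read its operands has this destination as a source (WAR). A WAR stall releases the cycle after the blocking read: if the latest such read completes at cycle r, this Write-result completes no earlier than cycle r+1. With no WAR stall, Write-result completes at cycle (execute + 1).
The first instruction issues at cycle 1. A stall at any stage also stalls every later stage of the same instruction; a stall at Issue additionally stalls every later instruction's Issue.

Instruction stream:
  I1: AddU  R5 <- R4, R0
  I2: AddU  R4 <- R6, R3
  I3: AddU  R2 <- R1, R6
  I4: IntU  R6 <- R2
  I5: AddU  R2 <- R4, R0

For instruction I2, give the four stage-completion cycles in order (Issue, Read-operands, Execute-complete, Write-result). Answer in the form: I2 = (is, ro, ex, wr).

I2 = (6, 7, 9, 10)

cycle 1: issue I1 (AddU)
cycle 2: I1 read-ops
cycle 4: I1 finished on AddU
cycle 5: I1→R5
cycle 6: issue I2 (AddU)
cycle 7: I2 read-ops
cycle 9: I2 finished on AddU
cycle 10: I2→R4
cycle 11: issue I3 (AddU)
cycle 12: I3 read-ops · issue I4 (IntU)
cycle 14: I3 finished on AddU
cycle 15: I3→R2
cycle 16: I4 read-ops · issue I5 (AddU)
cycle 17: I4 finished on IntU · I5 read-ops
cycle 18: I4→R6
cycle 19: I5 finished on AddU
cycle 20: I5→R2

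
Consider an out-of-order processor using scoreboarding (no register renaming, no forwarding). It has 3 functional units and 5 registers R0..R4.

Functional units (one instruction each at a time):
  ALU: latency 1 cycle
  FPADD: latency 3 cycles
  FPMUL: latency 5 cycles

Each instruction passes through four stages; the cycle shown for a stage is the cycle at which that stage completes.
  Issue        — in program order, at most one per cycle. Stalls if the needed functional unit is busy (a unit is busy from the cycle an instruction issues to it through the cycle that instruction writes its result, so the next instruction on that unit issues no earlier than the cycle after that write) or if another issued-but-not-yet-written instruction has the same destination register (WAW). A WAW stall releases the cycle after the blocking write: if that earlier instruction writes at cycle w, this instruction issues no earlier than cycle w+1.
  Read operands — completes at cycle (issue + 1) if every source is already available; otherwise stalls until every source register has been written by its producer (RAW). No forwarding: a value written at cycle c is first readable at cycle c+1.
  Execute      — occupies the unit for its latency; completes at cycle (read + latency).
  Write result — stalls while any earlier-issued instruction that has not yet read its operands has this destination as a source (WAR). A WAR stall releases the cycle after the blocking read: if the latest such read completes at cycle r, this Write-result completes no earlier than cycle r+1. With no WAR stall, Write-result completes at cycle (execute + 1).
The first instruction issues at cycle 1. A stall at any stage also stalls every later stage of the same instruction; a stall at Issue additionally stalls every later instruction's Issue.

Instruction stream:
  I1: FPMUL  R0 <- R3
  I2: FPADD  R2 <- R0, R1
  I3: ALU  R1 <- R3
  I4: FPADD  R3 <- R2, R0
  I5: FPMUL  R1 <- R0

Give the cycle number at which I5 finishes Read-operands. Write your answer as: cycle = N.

c1: I1 dispatched to FPMUL
c2: I1 operands ready · I2 dispatched to FPADD
c3: I3 dispatched to ALU
c4: I3 operands ready
c5: I3 complete
c7: I1 complete
c8: R0←I1
c9: I2 operands ready
c10: R1←I3
c12: I2 complete
c13: R2←I2
c14: I4 dispatched to FPADD
c15: I4 operands ready · I5 dispatched to FPMUL
c16: I5 operands ready
c18: I4 complete
c19: R3←I4
c21: I5 complete
c22: R1←I5

cycle = 16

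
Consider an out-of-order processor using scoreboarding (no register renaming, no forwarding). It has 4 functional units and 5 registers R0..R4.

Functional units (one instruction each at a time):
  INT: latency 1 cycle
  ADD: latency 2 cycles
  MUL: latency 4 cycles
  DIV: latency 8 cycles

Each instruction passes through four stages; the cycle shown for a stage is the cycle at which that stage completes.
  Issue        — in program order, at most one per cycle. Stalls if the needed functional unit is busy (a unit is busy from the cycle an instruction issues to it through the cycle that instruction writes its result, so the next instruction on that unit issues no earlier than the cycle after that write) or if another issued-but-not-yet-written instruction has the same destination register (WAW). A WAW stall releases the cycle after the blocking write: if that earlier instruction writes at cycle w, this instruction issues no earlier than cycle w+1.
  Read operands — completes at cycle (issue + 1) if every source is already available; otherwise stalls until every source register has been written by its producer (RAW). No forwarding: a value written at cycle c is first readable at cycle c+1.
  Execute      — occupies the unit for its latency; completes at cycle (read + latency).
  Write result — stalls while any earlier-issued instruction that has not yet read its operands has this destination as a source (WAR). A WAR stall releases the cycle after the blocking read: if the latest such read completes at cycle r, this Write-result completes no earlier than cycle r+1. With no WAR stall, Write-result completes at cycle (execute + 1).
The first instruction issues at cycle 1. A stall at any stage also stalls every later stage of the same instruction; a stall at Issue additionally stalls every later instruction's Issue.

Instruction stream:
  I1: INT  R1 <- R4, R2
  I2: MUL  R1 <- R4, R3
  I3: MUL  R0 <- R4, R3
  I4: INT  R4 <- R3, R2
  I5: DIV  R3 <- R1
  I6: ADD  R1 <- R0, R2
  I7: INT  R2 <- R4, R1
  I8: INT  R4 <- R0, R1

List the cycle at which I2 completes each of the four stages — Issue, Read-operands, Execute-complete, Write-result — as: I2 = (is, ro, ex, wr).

I1 -> (1, 2, 3, 4)
I2 -> (5, 6, 10, 11)  // WAW R1: wait I1 write@4
I3 -> (12, 13, 17, 18)  // struct: MUL busy until I2 writes@11
I4 -> (13, 14, 15, 16)
I5 -> (14, 15, 23, 24)
I6 -> (15, 19, 21, 22)  // RAW R0: wait I3 write@18
I7 -> (17, 23, 24, 25)  // struct: INT busy until I4 writes@16, RAW R1: wait I6 write@22
I8 -> (26, 27, 28, 29)  // struct: INT busy until I7 writes@25

I2 = (5, 6, 10, 11)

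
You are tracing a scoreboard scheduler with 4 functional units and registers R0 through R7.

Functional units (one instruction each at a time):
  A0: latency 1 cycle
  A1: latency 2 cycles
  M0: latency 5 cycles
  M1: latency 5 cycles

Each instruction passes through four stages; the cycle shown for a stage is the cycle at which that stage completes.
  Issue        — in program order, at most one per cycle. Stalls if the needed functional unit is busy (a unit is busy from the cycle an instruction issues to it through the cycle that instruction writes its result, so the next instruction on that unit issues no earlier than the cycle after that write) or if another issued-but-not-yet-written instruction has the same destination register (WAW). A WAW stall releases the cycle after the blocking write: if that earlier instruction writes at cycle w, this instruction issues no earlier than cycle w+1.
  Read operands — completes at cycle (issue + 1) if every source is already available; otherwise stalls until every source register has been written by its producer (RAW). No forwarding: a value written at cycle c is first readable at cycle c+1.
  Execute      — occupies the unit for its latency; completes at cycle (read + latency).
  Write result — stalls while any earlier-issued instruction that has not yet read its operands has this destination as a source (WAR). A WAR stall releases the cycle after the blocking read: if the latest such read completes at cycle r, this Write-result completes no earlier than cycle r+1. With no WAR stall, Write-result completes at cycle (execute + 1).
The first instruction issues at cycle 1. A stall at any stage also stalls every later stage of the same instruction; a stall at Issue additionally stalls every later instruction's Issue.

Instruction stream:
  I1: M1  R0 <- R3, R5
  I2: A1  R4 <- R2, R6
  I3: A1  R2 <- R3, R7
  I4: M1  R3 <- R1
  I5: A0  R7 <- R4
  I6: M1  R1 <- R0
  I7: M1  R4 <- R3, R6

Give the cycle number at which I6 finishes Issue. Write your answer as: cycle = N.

cycle = 17

I1  is:1  ro:2  ex:7  wr:8
I2  is:2  ro:3  ex:5  wr:6
I3  is:7  ro:8  ex:10  wr:11  — struct: A1 busy until I2 writes@6
I4  is:9  ro:10  ex:15  wr:16  — struct: M1 busy until I1 writes@8
I5  is:10  ro:11  ex:12  wr:13
I6  is:17  ro:18  ex:23  wr:24  — struct: M1 busy until I4 writes@16
I7  is:25  ro:26  ex:31  wr:32  — struct: M1 busy until I6 writes@24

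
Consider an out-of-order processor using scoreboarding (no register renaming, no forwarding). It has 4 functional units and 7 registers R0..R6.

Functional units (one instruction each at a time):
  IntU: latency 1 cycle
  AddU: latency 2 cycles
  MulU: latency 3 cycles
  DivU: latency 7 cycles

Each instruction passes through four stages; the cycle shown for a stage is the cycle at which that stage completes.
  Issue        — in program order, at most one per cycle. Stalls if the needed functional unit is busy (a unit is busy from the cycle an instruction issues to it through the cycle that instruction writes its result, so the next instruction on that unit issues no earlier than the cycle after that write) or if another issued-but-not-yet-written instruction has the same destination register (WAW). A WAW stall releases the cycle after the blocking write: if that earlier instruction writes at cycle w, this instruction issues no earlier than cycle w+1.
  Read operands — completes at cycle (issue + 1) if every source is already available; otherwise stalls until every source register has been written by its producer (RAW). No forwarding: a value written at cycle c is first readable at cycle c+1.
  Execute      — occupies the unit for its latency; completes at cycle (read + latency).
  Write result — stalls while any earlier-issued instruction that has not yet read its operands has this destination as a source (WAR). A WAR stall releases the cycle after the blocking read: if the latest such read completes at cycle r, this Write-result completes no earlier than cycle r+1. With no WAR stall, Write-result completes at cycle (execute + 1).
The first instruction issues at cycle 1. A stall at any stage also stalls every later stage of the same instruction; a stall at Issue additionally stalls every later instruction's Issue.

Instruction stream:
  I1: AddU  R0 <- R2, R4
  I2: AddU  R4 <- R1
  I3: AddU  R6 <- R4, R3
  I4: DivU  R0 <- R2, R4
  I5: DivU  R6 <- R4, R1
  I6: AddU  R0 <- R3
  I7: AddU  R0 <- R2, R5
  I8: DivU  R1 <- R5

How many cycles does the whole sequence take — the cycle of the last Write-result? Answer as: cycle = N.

cycle 1: I1 issues→AddU
cycle 2: I1 reads
cycle 4: I1 exec-done
cycle 5: I1 writes R0
cycle 6: I2 issues→AddU
cycle 7: I2 reads
cycle 9: I2 exec-done
cycle 10: I2 writes R4
cycle 11: I3 issues→AddU
cycle 12: I3 reads; I4 issues→DivU
cycle 13: I4 reads
cycle 14: I3 exec-done
cycle 15: I3 writes R6
cycle 20: I4 exec-done
cycle 21: I4 writes R0
cycle 22: I5 issues→DivU
cycle 23: I5 reads; I6 issues→AddU
cycle 24: I6 reads
cycle 26: I6 exec-done
cycle 27: I6 writes R0
cycle 28: I7 issues→AddU
cycle 29: I7 reads
cycle 30: I5 exec-done
cycle 31: I5 writes R6; I7 exec-done
cycle 32: I7 writes R0; I8 issues→DivU
cycle 33: I8 reads
cycle 40: I8 exec-done
cycle 41: I8 writes R1

cycle = 41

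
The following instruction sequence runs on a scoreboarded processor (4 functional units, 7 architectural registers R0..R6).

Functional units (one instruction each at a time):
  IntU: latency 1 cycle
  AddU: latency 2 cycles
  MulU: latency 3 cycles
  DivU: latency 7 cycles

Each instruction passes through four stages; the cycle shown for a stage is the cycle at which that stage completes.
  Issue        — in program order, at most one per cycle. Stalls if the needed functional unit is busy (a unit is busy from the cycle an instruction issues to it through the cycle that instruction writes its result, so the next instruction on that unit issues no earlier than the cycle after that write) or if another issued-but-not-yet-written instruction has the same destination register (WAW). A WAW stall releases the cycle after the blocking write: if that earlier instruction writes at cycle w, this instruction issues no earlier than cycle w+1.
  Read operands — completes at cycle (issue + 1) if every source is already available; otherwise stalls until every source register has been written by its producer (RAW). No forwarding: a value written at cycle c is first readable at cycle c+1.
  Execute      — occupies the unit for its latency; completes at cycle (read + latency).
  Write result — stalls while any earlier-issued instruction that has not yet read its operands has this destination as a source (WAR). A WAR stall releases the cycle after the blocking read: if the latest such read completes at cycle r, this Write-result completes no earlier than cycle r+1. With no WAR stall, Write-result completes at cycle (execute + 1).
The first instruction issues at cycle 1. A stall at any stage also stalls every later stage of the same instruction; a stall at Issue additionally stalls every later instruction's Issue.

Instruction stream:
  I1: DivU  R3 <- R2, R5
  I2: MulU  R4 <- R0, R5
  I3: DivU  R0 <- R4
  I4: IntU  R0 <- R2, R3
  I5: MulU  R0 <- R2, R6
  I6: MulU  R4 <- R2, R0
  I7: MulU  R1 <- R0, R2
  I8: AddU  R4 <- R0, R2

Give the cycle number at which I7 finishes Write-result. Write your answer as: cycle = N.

cycle = 42

cycle 1: issue I1 (DivU)
cycle 2: I1 read-ops; issue I2 (MulU)
cycle 3: I2 read-ops
cycle 6: I2 finished on MulU
cycle 7: I2→R4
cycle 9: I1 finished on DivU
cycle 10: I1→R3
cycle 11: issue I3 (DivU)
cycle 12: I3 read-ops
cycle 19: I3 finished on DivU
cycle 20: I3→R0
cycle 21: issue I4 (IntU)
cycle 22: I4 read-ops
cycle 23: I4 finished on IntU
cycle 24: I4→R0
cycle 25: issue I5 (MulU)
cycle 26: I5 read-ops
cycle 29: I5 finished on MulU
cycle 30: I5→R0
cycle 31: issue I6 (MulU)
cycle 32: I6 read-ops
cycle 35: I6 finished on MulU
cycle 36: I6→R4
cycle 37: issue I7 (MulU)
cycle 38: I7 read-ops; issue I8 (AddU)
cycle 39: I8 read-ops
cycle 41: I7 finished on MulU; I8 finished on AddU
cycle 42: I7→R1; I8→R4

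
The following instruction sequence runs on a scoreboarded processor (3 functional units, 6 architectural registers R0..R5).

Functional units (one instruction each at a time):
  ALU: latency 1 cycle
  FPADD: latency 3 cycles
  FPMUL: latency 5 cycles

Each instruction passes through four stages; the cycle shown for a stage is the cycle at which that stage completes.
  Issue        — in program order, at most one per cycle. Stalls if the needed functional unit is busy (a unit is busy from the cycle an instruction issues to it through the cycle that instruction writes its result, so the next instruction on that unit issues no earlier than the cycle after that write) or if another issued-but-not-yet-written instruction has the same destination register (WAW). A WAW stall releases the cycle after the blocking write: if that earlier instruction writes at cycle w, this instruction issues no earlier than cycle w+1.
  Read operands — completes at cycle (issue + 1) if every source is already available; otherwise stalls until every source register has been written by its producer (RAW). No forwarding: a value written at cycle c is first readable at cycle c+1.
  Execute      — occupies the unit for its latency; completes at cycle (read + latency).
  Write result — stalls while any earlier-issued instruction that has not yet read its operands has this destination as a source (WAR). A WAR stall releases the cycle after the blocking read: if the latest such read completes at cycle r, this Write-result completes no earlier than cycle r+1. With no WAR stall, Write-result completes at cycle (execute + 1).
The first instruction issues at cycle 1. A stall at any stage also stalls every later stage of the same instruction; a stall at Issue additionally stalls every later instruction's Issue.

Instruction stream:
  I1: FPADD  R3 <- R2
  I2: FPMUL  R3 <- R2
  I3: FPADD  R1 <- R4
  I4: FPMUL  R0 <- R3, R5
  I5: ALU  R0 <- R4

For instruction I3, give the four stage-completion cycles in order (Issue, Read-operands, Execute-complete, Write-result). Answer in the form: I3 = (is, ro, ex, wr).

I3 = (8, 9, 12, 13)

t=1  I1 dispatched to FPADD
t=2  I1 operands ready
t=5  I1 complete
t=6  R3←I1
t=7  I2 dispatched to FPMUL
t=8  I2 operands ready; I3 dispatched to FPADD
t=9  I3 operands ready
t=12  I3 complete
t=13  I2 complete; R1←I3
t=14  R3←I2
t=15  I4 dispatched to FPMUL
t=16  I4 operands ready
t=21  I4 complete
t=22  R0←I4
t=23  I5 dispatched to ALU
t=24  I5 operands ready
t=25  I5 complete
t=26  R0←I5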